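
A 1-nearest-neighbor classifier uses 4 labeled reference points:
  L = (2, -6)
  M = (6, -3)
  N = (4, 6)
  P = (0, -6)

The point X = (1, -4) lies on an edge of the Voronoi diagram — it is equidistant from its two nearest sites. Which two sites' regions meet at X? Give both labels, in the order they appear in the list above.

Squared distances from X to each site:
|XL|² = (1−2)² + (-4−(-6))² = 1 + 4 = 5
|XM|² = (1−6)² + (-4−(-3))² = 25 + 1 = 26
|XN|² = (1−4)² + (-4−6)² = 9 + 100 = 109
|XP|² = (1−0)² + (-4−(-6))² = 1 + 4 = 5
X is equidistant from L and P (both at squared distance 5), and every other site is strictly farther — so X lies on the L–P Voronoi edge.

L and P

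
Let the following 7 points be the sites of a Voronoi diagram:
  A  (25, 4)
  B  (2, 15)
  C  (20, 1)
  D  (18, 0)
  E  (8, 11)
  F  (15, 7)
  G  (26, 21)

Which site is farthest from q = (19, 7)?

Since √ is increasing, it suffices to compare squared distances:
|qA|² = (19−25)² + (7−4)² = 36 + 9 = 45
|qB|² = (19−2)² + (7−15)² = 289 + 64 = 353
|qC|² = (19−20)² + (7−1)² = 1 + 36 = 37
|qD|² = (19−18)² + (7−0)² = 1 + 49 = 50
|qE|² = (19−8)² + (7−11)² = 121 + 16 = 137
|qF|² = (19−15)² + (7−7)² = 16 + 0 = 16
|qG|² = (19−26)² + (7−21)² = 49 + 196 = 245
The largest is to B.

B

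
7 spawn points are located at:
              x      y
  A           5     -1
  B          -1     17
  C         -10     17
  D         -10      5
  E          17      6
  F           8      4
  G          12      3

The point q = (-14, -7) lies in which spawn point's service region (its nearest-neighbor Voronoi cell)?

Squared Euclidean distances:
|qA|² = (-14−5)² + (-7−(-1))² = 361 + 36 = 397
|qB|² = (-14−(-1))² + (-7−17)² = 169 + 576 = 745
|qC|² = (-14−(-10))² + (-7−17)² = 16 + 576 = 592
|qD|² = (-14−(-10))² + (-7−5)² = 16 + 144 = 160
|qE|² = (-14−17)² + (-7−6)² = 961 + 169 = 1130
|qF|² = (-14−8)² + (-7−4)² = 484 + 121 = 605
|qG|² = (-14−12)² + (-7−3)² = 676 + 100 = 776
The smallest is to D, so q lies in the Voronoi region of D.

D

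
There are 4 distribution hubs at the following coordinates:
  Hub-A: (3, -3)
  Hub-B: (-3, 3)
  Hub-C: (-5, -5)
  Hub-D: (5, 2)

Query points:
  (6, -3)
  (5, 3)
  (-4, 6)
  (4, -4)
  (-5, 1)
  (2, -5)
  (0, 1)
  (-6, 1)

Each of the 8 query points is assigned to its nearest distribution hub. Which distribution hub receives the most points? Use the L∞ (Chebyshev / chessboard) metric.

(6, -3) — d to each: Hub-A:3, Hub-B:9, Hub-C:11, Hub-D:5 → nearest is Hub-A
(5, 3) — d to each: Hub-A:6, Hub-B:8, Hub-C:10, Hub-D:1 → nearest is Hub-D
(-4, 6) — d to each: Hub-A:9, Hub-B:3, Hub-C:11, Hub-D:9 → nearest is Hub-B
(4, -4) — d to each: Hub-A:1, Hub-B:7, Hub-C:9, Hub-D:6 → nearest is Hub-A
(-5, 1) — d to each: Hub-A:8, Hub-B:2, Hub-C:6, Hub-D:10 → nearest is Hub-B
(2, -5) — d to each: Hub-A:2, Hub-B:8, Hub-C:7, Hub-D:7 → nearest is Hub-A
(0, 1) — d to each: Hub-A:4, Hub-B:3, Hub-C:6, Hub-D:5 → nearest is Hub-B
(-6, 1) — d to each: Hub-A:9, Hub-B:3, Hub-C:6, Hub-D:11 → nearest is Hub-B
Tally — Hub-A:3, Hub-B:4, Hub-D:1. Hub-B captures the most (4).

Hub-B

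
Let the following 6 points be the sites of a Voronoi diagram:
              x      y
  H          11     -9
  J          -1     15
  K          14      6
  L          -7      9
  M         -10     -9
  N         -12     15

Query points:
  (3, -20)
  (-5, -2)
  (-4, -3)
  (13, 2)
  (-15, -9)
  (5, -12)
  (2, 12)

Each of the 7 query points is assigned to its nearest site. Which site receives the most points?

(3, -20) — d² to each: H:185, J:1241, K:797, L:941, M:290, N:1450 → nearest is H
(-5, -2) — d² to each: H:305, J:305, K:425, L:125, M:74, N:338 → nearest is M
(-4, -3) — d² to each: H:261, J:333, K:405, L:153, M:72, N:388 → nearest is M
(13, 2) — d² to each: H:125, J:365, K:17, L:449, M:650, N:794 → nearest is K
(-15, -9) — d² to each: H:676, J:772, K:1066, L:388, M:25, N:585 → nearest is M
(5, -12) — d² to each: H:45, J:765, K:405, L:585, M:234, N:1018 → nearest is H
(2, 12) — d² to each: H:522, J:18, K:180, L:90, M:585, N:205 → nearest is J
Tally — H:2, J:1, K:1, M:3. M captures the most (3).

M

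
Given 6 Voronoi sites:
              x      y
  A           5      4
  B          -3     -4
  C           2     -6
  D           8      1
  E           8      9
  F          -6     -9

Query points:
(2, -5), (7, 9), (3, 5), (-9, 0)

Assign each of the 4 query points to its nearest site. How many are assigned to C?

1

(2, -5) — d² to each: A:90, B:26, C:1, D:72, E:232, F:80 → nearest is C
(7, 9) — d² to each: A:29, B:269, C:250, D:65, E:1, F:493 → nearest is E
(3, 5) — d² to each: A:5, B:117, C:122, D:41, E:41, F:277 → nearest is A
(-9, 0) — d² to each: A:212, B:52, C:157, D:290, E:370, F:90 → nearest is B
1 of the 4 points has C as nearest.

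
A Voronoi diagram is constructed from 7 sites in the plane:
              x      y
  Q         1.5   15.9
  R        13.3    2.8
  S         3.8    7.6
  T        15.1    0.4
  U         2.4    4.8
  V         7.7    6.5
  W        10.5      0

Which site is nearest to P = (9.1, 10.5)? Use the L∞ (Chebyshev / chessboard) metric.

V

d(P,Q) = max(7.6, 5.4) = 7.6
d(P,R) = max(4.2, 7.7) = 7.7
d(P,S) = max(5.3, 2.9) = 5.3
d(P,T) = max(6, 10.1) = 10.1
d(P,U) = max(6.7, 5.7) = 6.7
d(P,V) = max(1.4, 4) = 4
d(P,W) = max(1.4, 10.5) = 10.5
The smallest is to V, so P lies in the Voronoi region of V.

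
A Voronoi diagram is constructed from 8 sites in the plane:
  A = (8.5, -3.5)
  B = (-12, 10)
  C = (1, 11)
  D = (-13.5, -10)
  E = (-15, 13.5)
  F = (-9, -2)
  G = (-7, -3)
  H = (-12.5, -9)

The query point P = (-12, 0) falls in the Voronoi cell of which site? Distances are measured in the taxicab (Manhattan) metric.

F

d(P,A) = |-12−8.5| + |0−(-3.5)| = 20.5 + 3.5 = 24
d(P,B) = |-12−(-12)| + |0−10| = 0 + 10 = 10
d(P,C) = |-12−1| + |0−11| = 13 + 11 = 24
d(P,D) = |-12−(-13.5)| + |0−(-10)| = 1.5 + 10 = 11.5
d(P,E) = |-12−(-15)| + |0−13.5| = 3 + 13.5 = 16.5
d(P,F) = |-12−(-9)| + |0−(-2)| = 3 + 2 = 5
d(P,G) = |-12−(-7)| + |0−(-3)| = 5 + 3 = 8
d(P,H) = |-12−(-12.5)| + |0−(-9)| = 0.5 + 9 = 9.5
F is nearest.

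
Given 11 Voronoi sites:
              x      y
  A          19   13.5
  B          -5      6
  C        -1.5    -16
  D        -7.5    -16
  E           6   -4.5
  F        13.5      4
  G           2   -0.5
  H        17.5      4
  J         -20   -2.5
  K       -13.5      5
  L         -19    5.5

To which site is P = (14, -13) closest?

Squared Euclidean distances:
|PA|² = (14−19)² + (-13−13.5)² = 25 + 702.25 = 727.25
|PB|² = (14−(-5))² + (-13−6)² = 361 + 361 = 722
|PC|² = (14−(-1.5))² + (-13−(-16))² = 240.25 + 9 = 249.25
|PD|² = (14−(-7.5))² + (-13−(-16))² = 462.25 + 9 = 471.25
|PE|² = (14−6)² + (-13−(-4.5))² = 64 + 72.25 = 136.25
|PF|² = (14−13.5)² + (-13−4)² = 0.25 + 289 = 289.25
|PG|² = (14−2)² + (-13−(-0.5))² = 144 + 156.25 = 300.25
|PH|² = (14−17.5)² + (-13−4)² = 12.25 + 289 = 301.25
|PJ|² = (14−(-20))² + (-13−(-2.5))² = 1156 + 110.25 = 1266.25
|PK|² = (14−(-13.5))² + (-13−5)² = 756.25 + 324 = 1080.25
|PL|² = (14−(-19))² + (-13−5.5)² = 1089 + 342.25 = 1431.25
The smallest is to E, so P lies in the Voronoi region of E.

E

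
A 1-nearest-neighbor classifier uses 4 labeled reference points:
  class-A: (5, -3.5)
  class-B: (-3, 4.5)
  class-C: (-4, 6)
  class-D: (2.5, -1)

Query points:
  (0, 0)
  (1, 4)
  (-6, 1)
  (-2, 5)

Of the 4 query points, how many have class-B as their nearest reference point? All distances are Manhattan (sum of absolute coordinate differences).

3

(0, 0) — d to each: class-A:8.5, class-B:7.5, class-C:10, class-D:3.5 → nearest is class-D
(1, 4) — d to each: class-A:11.5, class-B:4.5, class-C:7, class-D:6.5 → nearest is class-B
(-6, 1) — d to each: class-A:15.5, class-B:6.5, class-C:7, class-D:10.5 → nearest is class-B
(-2, 5) — d to each: class-A:15.5, class-B:1.5, class-C:3, class-D:10.5 → nearest is class-B
3 of the 4 points have class-B as nearest.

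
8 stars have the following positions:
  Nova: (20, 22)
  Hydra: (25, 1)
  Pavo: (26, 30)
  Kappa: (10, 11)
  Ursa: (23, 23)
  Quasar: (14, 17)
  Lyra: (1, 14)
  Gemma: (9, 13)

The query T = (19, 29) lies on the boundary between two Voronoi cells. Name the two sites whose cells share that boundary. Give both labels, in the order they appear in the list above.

Nova and Pavo

Squared distances from T to each site:
d²(T, Nova) = 1 + 49 = 50
d²(T, Hydra) = 36 + 784 = 820
d²(T, Pavo) = 49 + 1 = 50
d²(T, Kappa) = 81 + 324 = 405
d²(T, Ursa) = 16 + 36 = 52
d²(T, Quasar) = 25 + 144 = 169
d²(T, Lyra) = 324 + 225 = 549
d²(T, Gemma) = 100 + 256 = 356
T is equidistant from Nova and Pavo (both at squared distance 50), and every other site is strictly farther — so T lies on the Nova–Pavo Voronoi edge.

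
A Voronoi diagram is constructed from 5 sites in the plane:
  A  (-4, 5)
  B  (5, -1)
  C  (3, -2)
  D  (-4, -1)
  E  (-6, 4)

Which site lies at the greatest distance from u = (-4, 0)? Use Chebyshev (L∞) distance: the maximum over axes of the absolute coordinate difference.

B

d(u,A) = max(0, 5) = 5
d(u,B) = max(9, 1) = 9
d(u,C) = max(7, 2) = 7
d(u,D) = max(0, 1) = 1
d(u,E) = max(2, 4) = 4
The largest is to B.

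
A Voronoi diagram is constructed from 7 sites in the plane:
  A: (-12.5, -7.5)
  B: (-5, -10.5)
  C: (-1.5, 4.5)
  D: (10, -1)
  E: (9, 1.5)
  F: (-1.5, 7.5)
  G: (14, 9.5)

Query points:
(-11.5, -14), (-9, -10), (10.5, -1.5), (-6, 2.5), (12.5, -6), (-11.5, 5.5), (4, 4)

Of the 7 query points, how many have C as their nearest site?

3

(-11.5, -14) — d² to each: A:43.25, B:54.5, C:442.25, D:631.25, E:660.5, F:562.25, G:1202.5 → nearest is A
(-9, -10) — d² to each: A:18.5, B:16.25, C:266.5, D:442, E:456.25, F:362.5, G:909.25 → nearest is B
(10.5, -1.5) — d² to each: A:565, B:321.25, C:180, D:0.5, E:11.25, F:225, G:133.25 → nearest is D
(-6, 2.5) — d² to each: A:142.25, B:170, C:24.25, D:268.25, E:226, F:45.25, G:449 → nearest is C
(12.5, -6) — d² to each: A:627.25, B:326.5, C:306.25, D:31.25, E:68.5, F:378.25, G:242.5 → nearest is D
(-11.5, 5.5) — d² to each: A:170, B:298.25, C:101, D:504.5, E:436.25, F:104, G:666.25 → nearest is C
(4, 4) — d² to each: A:404.5, B:291.25, C:30.5, D:61, E:31.25, F:42.5, G:130.25 → nearest is C
3 of the 7 points have C as nearest.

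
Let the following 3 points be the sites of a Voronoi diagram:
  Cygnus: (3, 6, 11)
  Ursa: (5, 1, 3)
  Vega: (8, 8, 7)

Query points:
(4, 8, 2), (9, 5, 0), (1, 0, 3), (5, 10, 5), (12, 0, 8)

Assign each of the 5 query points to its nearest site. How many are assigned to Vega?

2

(4, 8, 2) — d² to each: Cygnus:86, Ursa:51, Vega:41 → nearest is Vega
(9, 5, 0) — d² to each: Cygnus:158, Ursa:41, Vega:59 → nearest is Ursa
(1, 0, 3) — d² to each: Cygnus:104, Ursa:17, Vega:129 → nearest is Ursa
(5, 10, 5) — d² to each: Cygnus:56, Ursa:85, Vega:17 → nearest is Vega
(12, 0, 8) — d² to each: Cygnus:126, Ursa:75, Vega:81 → nearest is Ursa
2 of the 5 points have Vega as nearest.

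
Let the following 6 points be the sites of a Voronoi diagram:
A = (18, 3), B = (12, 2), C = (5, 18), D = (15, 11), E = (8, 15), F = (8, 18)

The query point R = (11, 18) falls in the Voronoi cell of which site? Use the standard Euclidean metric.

Compare squared distances (the ordering matches that of the actual distances):
|RA|² = (11−18)² + (18−3)² = 49 + 225 = 274
|RB|² = (11−12)² + (18−2)² = 1 + 256 = 257
|RC|² = (11−5)² + (18−18)² = 36 + 0 = 36
|RD|² = (11−15)² + (18−11)² = 16 + 49 = 65
|RE|² = (11−8)² + (18−15)² = 9 + 9 = 18
|RF|² = (11−8)² + (18−18)² = 9 + 0 = 9
Minimum is at F.

F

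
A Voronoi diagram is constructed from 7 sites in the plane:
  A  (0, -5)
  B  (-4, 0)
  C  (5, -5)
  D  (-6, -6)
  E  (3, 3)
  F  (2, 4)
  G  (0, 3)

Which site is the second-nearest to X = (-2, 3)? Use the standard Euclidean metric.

B

Since √ is increasing, it suffices to compare squared distances:
|XA|² = (-2−0)² + (3−(-5))² = 4 + 64 = 68
|XB|² = (-2−(-4))² + (3−0)² = 4 + 9 = 13
|XC|² = (-2−5)² + (3−(-5))² = 49 + 64 = 113
|XD|² = (-2−(-6))² + (3−(-6))² = 16 + 81 = 97
|XE|² = (-2−3)² + (3−3)² = 25 + 0 = 25
|XF|² = (-2−2)² + (3−4)² = 16 + 1 = 17
|XG|² = (-2−0)² + (3−3)² = 4 + 0 = 4
Sorted ascending: G, B, F, … — the second-nearest is B.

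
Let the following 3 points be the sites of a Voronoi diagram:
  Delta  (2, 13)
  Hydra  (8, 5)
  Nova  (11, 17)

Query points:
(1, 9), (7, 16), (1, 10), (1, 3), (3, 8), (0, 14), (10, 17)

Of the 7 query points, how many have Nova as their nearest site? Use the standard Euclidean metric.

2

(1, 9) — d² to each: Delta:17, Hydra:65, Nova:164 → nearest is Delta
(7, 16) — d² to each: Delta:34, Hydra:122, Nova:17 → nearest is Nova
(1, 10) — d² to each: Delta:10, Hydra:74, Nova:149 → nearest is Delta
(1, 3) — d² to each: Delta:101, Hydra:53, Nova:296 → nearest is Hydra
(3, 8) — d² to each: Delta:26, Hydra:34, Nova:145 → nearest is Delta
(0, 14) — d² to each: Delta:5, Hydra:145, Nova:130 → nearest is Delta
(10, 17) — d² to each: Delta:80, Hydra:148, Nova:1 → nearest is Nova
2 of the 7 points have Nova as nearest.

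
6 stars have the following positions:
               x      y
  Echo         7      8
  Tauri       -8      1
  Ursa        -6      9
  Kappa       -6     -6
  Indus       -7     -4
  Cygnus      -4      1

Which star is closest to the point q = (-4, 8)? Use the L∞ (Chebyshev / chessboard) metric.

Ursa

d(q, Echo) = max(11, 0) = 11
d(q, Tauri) = max(4, 7) = 7
d(q, Ursa) = max(2, 1) = 2
d(q, Kappa) = max(2, 14) = 14
d(q, Indus) = max(3, 12) = 12
d(q, Cygnus) = max(0, 7) = 7
Minimum is at Ursa.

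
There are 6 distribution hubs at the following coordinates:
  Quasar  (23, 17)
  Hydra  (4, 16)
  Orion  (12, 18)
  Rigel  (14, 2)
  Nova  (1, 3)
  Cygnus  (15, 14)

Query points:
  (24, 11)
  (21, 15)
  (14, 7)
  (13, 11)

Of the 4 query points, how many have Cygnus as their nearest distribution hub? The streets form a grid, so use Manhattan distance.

1

(24, 11) — d to each: Quasar:7, Hydra:25, Orion:19, Rigel:19, Nova:31, Cygnus:12 → nearest is Quasar
(21, 15) — d to each: Quasar:4, Hydra:18, Orion:12, Rigel:20, Nova:32, Cygnus:7 → nearest is Quasar
(14, 7) — d to each: Quasar:19, Hydra:19, Orion:13, Rigel:5, Nova:17, Cygnus:8 → nearest is Rigel
(13, 11) — d to each: Quasar:16, Hydra:14, Orion:8, Rigel:10, Nova:20, Cygnus:5 → nearest is Cygnus
1 of the 4 points has Cygnus as nearest.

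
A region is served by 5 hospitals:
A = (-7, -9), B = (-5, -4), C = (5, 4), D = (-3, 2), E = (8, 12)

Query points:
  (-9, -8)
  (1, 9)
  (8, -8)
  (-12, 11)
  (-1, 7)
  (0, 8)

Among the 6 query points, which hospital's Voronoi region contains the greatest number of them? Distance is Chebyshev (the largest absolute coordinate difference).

(-9, -8) — d to each: A:2, B:4, C:14, D:10, E:20 → nearest is A
(1, 9) — d to each: A:18, B:13, C:5, D:7, E:7 → nearest is C
(8, -8) — d to each: A:15, B:13, C:12, D:11, E:20 → nearest is D
(-12, 11) — d to each: A:20, B:15, C:17, D:9, E:20 → nearest is D
(-1, 7) — d to each: A:16, B:11, C:6, D:5, E:9 → nearest is D
(0, 8) — d to each: A:17, B:12, C:5, D:6, E:8 → nearest is C
Tally — A:1, C:2, D:3. D captures the most (3).

D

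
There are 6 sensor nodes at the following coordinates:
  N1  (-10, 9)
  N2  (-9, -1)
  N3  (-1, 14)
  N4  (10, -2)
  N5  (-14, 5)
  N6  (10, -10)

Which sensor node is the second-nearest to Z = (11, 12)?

Compare squared distances (the ordering matches that of the actual distances):
|ZN1|² = (11−(-10))² + (12−9)² = 441 + 9 = 450
|ZN2|² = (11−(-9))² + (12−(-1))² = 400 + 169 = 569
|ZN3|² = (11−(-1))² + (12−14)² = 144 + 4 = 148
|ZN4|² = (11−10)² + (12−(-2))² = 1 + 196 = 197
|ZN5|² = (11−(-14))² + (12−5)² = 625 + 49 = 674
|ZN6|² = (11−10)² + (12−(-10))² = 1 + 484 = 485
Sorted ascending: N3, N4, N1, … — the second-nearest is N4.

N4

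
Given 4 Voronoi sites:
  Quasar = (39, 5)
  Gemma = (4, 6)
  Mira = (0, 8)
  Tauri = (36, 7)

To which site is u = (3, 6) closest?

Squared Euclidean distances:
d²(u, Quasar) = 1296 + 1 = 1297
d²(u, Gemma) = 1 + 0 = 1
d²(u, Mira) = 9 + 4 = 13
d²(u, Tauri) = 1089 + 1 = 1090
The smallest is to Gemma, so u lies in the Voronoi region of Gemma.

Gemma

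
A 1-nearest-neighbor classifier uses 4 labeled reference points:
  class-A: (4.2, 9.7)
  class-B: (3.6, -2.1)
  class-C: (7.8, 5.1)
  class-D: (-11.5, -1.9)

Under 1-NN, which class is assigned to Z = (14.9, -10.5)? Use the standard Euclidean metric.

Since √ is increasing, it suffices to compare squared distances:
d²(Z, class-A) = (14.9−4.2)² + (-10.5−9.7)² = 114.49 + 408.04 = 522.53
d²(Z, class-B) = (14.9−3.6)² + (-10.5−(-2.1))² = 127.69 + 70.56 = 198.25
d²(Z, class-C) = (14.9−7.8)² + (-10.5−5.1)² = 50.41 + 243.36 = 293.77
d²(Z, class-D) = (14.9−(-11.5))² + (-10.5−(-1.9))² = 696.96 + 73.96 = 770.92
Minimum is at class-B.

class-B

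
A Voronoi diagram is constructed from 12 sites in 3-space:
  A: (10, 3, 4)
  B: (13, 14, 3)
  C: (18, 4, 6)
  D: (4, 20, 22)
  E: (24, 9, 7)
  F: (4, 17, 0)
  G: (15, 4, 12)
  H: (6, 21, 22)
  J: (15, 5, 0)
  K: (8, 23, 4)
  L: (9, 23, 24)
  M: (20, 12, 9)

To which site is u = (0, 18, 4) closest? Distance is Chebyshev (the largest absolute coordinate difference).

F

d(u,A) = max(10, 15, 0) = 15
d(u,B) = max(13, 4, 1) = 13
d(u,C) = max(18, 14, 2) = 18
d(u,D) = max(4, 2, 18) = 18
d(u,E) = max(24, 9, 3) = 24
d(u,F) = max(4, 1, 4) = 4
d(u,G) = max(15, 14, 8) = 15
d(u,H) = max(6, 3, 18) = 18
d(u,J) = max(15, 13, 4) = 15
d(u,K) = max(8, 5, 0) = 8
d(u,L) = max(9, 5, 20) = 20
d(u,M) = max(20, 6, 5) = 20
F is nearest.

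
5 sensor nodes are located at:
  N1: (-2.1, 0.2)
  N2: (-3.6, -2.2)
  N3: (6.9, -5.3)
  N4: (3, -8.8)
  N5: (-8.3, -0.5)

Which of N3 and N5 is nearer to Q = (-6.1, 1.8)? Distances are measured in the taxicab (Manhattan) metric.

d(Q,N3) = |-6.1−6.9| + |1.8−(-5.3)| = 13 + 7.1 = 20.1
d(Q,N5) = |-6.1−(-8.3)| + |1.8−(-0.5)| = 2.2 + 2.3 = 4.5
20.1 > 4.5, so N5 is closer.

N5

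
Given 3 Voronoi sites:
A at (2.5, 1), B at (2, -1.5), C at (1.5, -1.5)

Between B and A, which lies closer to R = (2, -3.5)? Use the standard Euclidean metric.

Compare squared distances:
|RB|² = (2−2)² + (-3.5−(-1.5))² = 0 + 4 = 4
|RA|² = (2−2.5)² + (-3.5−1)² = 0.25 + 20.25 = 20.5
4 < 20.5, so B is closer.

B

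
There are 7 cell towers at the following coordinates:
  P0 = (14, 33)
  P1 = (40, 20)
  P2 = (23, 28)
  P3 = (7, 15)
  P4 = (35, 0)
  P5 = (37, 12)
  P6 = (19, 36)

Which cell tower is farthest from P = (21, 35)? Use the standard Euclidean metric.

P4

Since √ is increasing, it suffices to compare squared distances:
|PP0|² = (21−14)² + (35−33)² = 49 + 4 = 53
|PP1|² = (21−40)² + (35−20)² = 361 + 225 = 586
|PP2|² = (21−23)² + (35−28)² = 4 + 49 = 53
|PP3|² = (21−7)² + (35−15)² = 196 + 400 = 596
|PP4|² = (21−35)² + (35−0)² = 196 + 1225 = 1421
|PP5|² = (21−37)² + (35−12)² = 256 + 529 = 785
|PP6|² = (21−19)² + (35−36)² = 4 + 1 = 5
The largest is to P4.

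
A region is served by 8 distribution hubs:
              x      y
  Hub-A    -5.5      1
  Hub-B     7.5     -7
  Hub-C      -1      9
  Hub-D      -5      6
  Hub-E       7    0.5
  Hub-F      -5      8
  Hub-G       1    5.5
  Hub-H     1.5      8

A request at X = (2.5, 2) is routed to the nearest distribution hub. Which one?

Compare squared distances (the ordering matches that of the actual distances):
d²(X, Hub-A) = (2.5−(-5.5))² + (2−1)² = 64 + 1 = 65
d²(X, Hub-B) = (2.5−7.5)² + (2−(-7))² = 25 + 81 = 106
d²(X, Hub-C) = (2.5−(-1))² + (2−9)² = 12.25 + 49 = 61.25
d²(X, Hub-D) = (2.5−(-5))² + (2−6)² = 56.25 + 16 = 72.25
d²(X, Hub-E) = (2.5−7)² + (2−0.5)² = 20.25 + 2.25 = 22.5
d²(X, Hub-F) = (2.5−(-5))² + (2−8)² = 56.25 + 36 = 92.25
d²(X, Hub-G) = (2.5−1)² + (2−5.5)² = 2.25 + 12.25 = 14.5
d²(X, Hub-H) = (2.5−1.5)² + (2−8)² = 1 + 36 = 37
Minimum is at Hub-G.

Hub-G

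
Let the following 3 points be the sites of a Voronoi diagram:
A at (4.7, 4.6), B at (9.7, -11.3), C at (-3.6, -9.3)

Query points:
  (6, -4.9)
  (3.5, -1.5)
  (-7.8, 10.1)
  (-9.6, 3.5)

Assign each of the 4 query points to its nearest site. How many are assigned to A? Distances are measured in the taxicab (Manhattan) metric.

3

(6, -4.9) — d to each: A:10.8, B:10.1, C:14 → nearest is B
(3.5, -1.5) — d to each: A:7.3, B:16, C:14.9 → nearest is A
(-7.8, 10.1) — d to each: A:18, B:38.9, C:23.6 → nearest is A
(-9.6, 3.5) — d to each: A:15.4, B:34.1, C:18.8 → nearest is A
3 of the 4 points have A as nearest.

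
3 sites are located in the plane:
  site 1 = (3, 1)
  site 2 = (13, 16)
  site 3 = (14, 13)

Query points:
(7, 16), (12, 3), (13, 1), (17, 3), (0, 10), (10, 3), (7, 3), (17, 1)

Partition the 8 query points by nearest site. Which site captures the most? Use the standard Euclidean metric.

(7, 16) — d² to each: site 1:241, site 2:36, site 3:58 → nearest is site 2
(12, 3) — d² to each: site 1:85, site 2:170, site 3:104 → nearest is site 1
(13, 1) — d² to each: site 1:100, site 2:225, site 3:145 → nearest is site 1
(17, 3) — d² to each: site 1:200, site 2:185, site 3:109 → nearest is site 3
(0, 10) — d² to each: site 1:90, site 2:205, site 3:205 → nearest is site 1
(10, 3) — d² to each: site 1:53, site 2:178, site 3:116 → nearest is site 1
(7, 3) — d² to each: site 1:20, site 2:205, site 3:149 → nearest is site 1
(17, 1) — d² to each: site 1:196, site 2:241, site 3:153 → nearest is site 3
Tally — site 1:5, site 2:1, site 3:2. site 1 captures the most (5).

site 1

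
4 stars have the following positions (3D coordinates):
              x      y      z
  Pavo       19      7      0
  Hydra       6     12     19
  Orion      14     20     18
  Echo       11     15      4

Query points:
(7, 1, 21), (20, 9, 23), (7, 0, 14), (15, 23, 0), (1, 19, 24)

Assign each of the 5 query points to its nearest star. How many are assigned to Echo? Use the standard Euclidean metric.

1

(7, 1, 21) — d² to each: Pavo:621, Hydra:126, Orion:419, Echo:501 → nearest is Hydra
(20, 9, 23) — d² to each: Pavo:534, Hydra:221, Orion:182, Echo:478 → nearest is Orion
(7, 0, 14) — d² to each: Pavo:389, Hydra:170, Orion:465, Echo:341 → nearest is Hydra
(15, 23, 0) — d² to each: Pavo:272, Hydra:563, Orion:334, Echo:96 → nearest is Echo
(1, 19, 24) — d² to each: Pavo:1044, Hydra:99, Orion:206, Echo:516 → nearest is Hydra
1 of the 5 points has Echo as nearest.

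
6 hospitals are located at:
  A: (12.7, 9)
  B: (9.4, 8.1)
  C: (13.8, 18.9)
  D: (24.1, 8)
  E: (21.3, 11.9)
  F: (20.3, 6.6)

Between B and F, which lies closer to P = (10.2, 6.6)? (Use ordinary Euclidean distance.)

Compare squared distances:
|PB|² = (10.2−9.4)² + (6.6−8.1)² = 0.64 + 2.25 = 2.89
|PF|² = (10.2−20.3)² + (6.6−6.6)² = 102.01 + 0 = 102.01
2.89 < 102.01, so B is closer.

B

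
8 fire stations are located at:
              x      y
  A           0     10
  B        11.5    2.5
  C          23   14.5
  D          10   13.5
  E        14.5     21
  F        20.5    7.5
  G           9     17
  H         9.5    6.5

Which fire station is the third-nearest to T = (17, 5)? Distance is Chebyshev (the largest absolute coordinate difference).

d(T,A) = max(17, 5) = 17
d(T,B) = max(5.5, 2.5) = 5.5
d(T,C) = max(6, 9.5) = 9.5
d(T,D) = max(7, 8.5) = 8.5
d(T,E) = max(2.5, 16) = 16
d(T,F) = max(3.5, 2.5) = 3.5
d(T,G) = max(8, 12) = 12
d(T,H) = max(7.5, 1.5) = 7.5
Sorted ascending: F, B, H, D, … — the third-nearest is H.

H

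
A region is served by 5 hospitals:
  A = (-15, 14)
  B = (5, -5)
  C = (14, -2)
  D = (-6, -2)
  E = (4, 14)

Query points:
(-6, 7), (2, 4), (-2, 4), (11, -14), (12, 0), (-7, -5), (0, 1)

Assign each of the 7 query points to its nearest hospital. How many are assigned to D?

(-6, 7) — d² to each: A:130, B:265, C:481, D:81, E:149 → nearest is D
(2, 4) — d² to each: A:389, B:90, C:180, D:100, E:104 → nearest is B
(-2, 4) — d² to each: A:269, B:130, C:292, D:52, E:136 → nearest is D
(11, -14) — d² to each: A:1460, B:117, C:153, D:433, E:833 → nearest is B
(12, 0) — d² to each: A:925, B:74, C:8, D:328, E:260 → nearest is C
(-7, -5) — d² to each: A:425, B:144, C:450, D:10, E:482 → nearest is D
(0, 1) — d² to each: A:394, B:61, C:205, D:45, E:185 → nearest is D
4 of the 7 points have D as nearest.

4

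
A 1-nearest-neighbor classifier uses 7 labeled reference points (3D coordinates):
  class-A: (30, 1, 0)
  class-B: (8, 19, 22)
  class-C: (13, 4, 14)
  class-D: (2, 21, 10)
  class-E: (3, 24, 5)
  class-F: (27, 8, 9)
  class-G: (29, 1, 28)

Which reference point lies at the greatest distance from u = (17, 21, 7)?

Since √ is increasing, it suffices to compare squared distances:
d²(u, class-A) = 169 + 400 + 49 = 618
d²(u, class-B) = 81 + 4 + 225 = 310
d²(u, class-C) = 16 + 289 + 49 = 354
d²(u, class-D) = 225 + 0 + 9 = 234
d²(u, class-E) = 196 + 9 + 4 = 209
d²(u, class-F) = 100 + 169 + 4 = 273
d²(u, class-G) = 144 + 400 + 441 = 985
The largest is to class-G.

class-G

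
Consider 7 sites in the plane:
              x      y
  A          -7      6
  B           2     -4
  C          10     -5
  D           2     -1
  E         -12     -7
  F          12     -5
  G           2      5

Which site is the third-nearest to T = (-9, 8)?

Compare squared distances (the ordering matches that of the actual distances):
|TA|² = (-9−(-7))² + (8−6)² = 4 + 4 = 8
|TB|² = (-9−2)² + (8−(-4))² = 121 + 144 = 265
|TC|² = (-9−10)² + (8−(-5))² = 361 + 169 = 530
|TD|² = (-9−2)² + (8−(-1))² = 121 + 81 = 202
|TE|² = (-9−(-12))² + (8−(-7))² = 9 + 225 = 234
|TF|² = (-9−12)² + (8−(-5))² = 441 + 169 = 610
|TG|² = (-9−2)² + (8−5)² = 121 + 9 = 130
Sorted ascending: A, G, D, E, … — the third-nearest is D.

D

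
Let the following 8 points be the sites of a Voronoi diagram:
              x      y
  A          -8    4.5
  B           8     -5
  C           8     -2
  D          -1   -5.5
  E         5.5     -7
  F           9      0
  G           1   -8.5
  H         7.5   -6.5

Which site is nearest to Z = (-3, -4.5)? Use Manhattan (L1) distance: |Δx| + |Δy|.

D

d(Z,A) = |-3−(-8)| + |-4.5−4.5| = 5 + 9 = 14
d(Z,B) = |-3−8| + |-4.5−(-5)| = 11 + 0.5 = 11.5
d(Z,C) = |-3−8| + |-4.5−(-2)| = 11 + 2.5 = 13.5
d(Z,D) = |-3−(-1)| + |-4.5−(-5.5)| = 2 + 1 = 3
d(Z,E) = |-3−5.5| + |-4.5−(-7)| = 8.5 + 2.5 = 11
d(Z,F) = |-3−9| + |-4.5−0| = 12 + 4.5 = 16.5
d(Z,G) = |-3−1| + |-4.5−(-8.5)| = 4 + 4 = 8
d(Z,H) = |-3−7.5| + |-4.5−(-6.5)| = 10.5 + 2 = 12.5
Minimum is at D.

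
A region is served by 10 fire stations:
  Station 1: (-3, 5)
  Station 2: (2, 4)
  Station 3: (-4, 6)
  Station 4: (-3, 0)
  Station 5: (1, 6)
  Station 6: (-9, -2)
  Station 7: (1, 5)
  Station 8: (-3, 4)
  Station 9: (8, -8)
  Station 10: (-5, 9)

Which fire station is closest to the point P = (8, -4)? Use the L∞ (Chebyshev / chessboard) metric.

Station 9

d(P, Station 1) = max(11, 9) = 11
d(P, Station 2) = max(6, 8) = 8
d(P, Station 3) = max(12, 10) = 12
d(P, Station 4) = max(11, 4) = 11
d(P, Station 5) = max(7, 10) = 10
d(P, Station 6) = max(17, 2) = 17
d(P, Station 7) = max(7, 9) = 9
d(P, Station 8) = max(11, 8) = 11
d(P, Station 9) = max(0, 4) = 4
d(P, Station 10) = max(13, 13) = 13
The smallest is to Station 9, so P lies in the Voronoi region of Station 9.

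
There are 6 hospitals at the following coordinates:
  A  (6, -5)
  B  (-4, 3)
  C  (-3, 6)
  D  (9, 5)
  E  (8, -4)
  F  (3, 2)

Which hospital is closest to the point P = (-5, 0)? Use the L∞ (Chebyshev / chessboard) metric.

B

d(P,A) = max(11, 5) = 11
d(P,B) = max(1, 3) = 3
d(P,C) = max(2, 6) = 6
d(P,D) = max(14, 5) = 14
d(P,E) = max(13, 4) = 13
d(P,F) = max(8, 2) = 8
Minimum is at B.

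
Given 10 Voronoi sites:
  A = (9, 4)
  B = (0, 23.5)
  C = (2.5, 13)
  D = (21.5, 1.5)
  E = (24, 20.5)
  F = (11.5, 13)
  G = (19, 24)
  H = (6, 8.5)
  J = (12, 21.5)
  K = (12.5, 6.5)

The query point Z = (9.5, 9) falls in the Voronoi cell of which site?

H

Compare squared distances (the ordering matches that of the actual distances):
|ZA|² = (9.5−9)² + (9−4)² = 0.25 + 25 = 25.25
|ZB|² = (9.5−0)² + (9−23.5)² = 90.25 + 210.25 = 300.5
|ZC|² = (9.5−2.5)² + (9−13)² = 49 + 16 = 65
|ZD|² = (9.5−21.5)² + (9−1.5)² = 144 + 56.25 = 200.25
|ZE|² = (9.5−24)² + (9−20.5)² = 210.25 + 132.25 = 342.5
|ZF|² = (9.5−11.5)² + (9−13)² = 4 + 16 = 20
|ZG|² = (9.5−19)² + (9−24)² = 90.25 + 225 = 315.25
|ZH|² = (9.5−6)² + (9−8.5)² = 12.25 + 0.25 = 12.5
|ZJ|² = (9.5−12)² + (9−21.5)² = 6.25 + 156.25 = 162.5
|ZK|² = (9.5−12.5)² + (9−6.5)² = 9 + 6.25 = 15.25
H is nearest.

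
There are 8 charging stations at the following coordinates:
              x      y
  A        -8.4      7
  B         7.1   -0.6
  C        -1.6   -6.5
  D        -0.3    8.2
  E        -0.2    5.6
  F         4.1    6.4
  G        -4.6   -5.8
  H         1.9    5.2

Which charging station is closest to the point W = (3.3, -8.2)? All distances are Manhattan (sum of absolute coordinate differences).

d(W,A) = |3.3−(-8.4)| + |-8.2−7| = 11.7 + 15.2 = 26.9
d(W,B) = |3.3−7.1| + |-8.2−(-0.6)| = 3.8 + 7.6 = 11.4
d(W,C) = |3.3−(-1.6)| + |-8.2−(-6.5)| = 4.9 + 1.7 = 6.6
d(W,D) = |3.3−(-0.3)| + |-8.2−8.2| = 3.6 + 16.4 = 20
d(W,E) = |3.3−(-0.2)| + |-8.2−5.6| = 3.5 + 13.8 = 17.3
d(W,F) = |3.3−4.1| + |-8.2−6.4| = 0.8 + 14.6 = 15.4
d(W,G) = |3.3−(-4.6)| + |-8.2−(-5.8)| = 7.9 + 2.4 = 10.3
d(W,H) = |3.3−1.9| + |-8.2−5.2| = 1.4 + 13.4 = 14.8
C is nearest.

C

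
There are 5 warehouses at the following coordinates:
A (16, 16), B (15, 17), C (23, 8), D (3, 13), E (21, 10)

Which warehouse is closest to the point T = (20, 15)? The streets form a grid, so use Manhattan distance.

d(T,A) = |20−16| + |15−16| = 4 + 1 = 5
d(T,B) = |20−15| + |15−17| = 5 + 2 = 7
d(T,C) = |20−23| + |15−8| = 3 + 7 = 10
d(T,D) = |20−3| + |15−13| = 17 + 2 = 19
d(T,E) = |20−21| + |15−10| = 1 + 5 = 6
A is nearest.

A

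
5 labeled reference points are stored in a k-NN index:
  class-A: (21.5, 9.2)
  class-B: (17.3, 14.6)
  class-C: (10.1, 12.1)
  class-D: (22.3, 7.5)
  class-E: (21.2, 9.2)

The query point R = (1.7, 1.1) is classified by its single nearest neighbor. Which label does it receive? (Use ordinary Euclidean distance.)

Compare squared distances (the ordering matches that of the actual distances):
d²(R, class-A) = (1.7−21.5)² + (1.1−9.2)² = 392.04 + 65.61 = 457.65
d²(R, class-B) = (1.7−17.3)² + (1.1−14.6)² = 243.36 + 182.25 = 425.61
d²(R, class-C) = (1.7−10.1)² + (1.1−12.1)² = 70.56 + 121 = 191.56
d²(R, class-D) = (1.7−22.3)² + (1.1−7.5)² = 424.36 + 40.96 = 465.32
d²(R, class-E) = (1.7−21.2)² + (1.1−9.2)² = 380.25 + 65.61 = 445.86
Minimum is at class-C.

class-C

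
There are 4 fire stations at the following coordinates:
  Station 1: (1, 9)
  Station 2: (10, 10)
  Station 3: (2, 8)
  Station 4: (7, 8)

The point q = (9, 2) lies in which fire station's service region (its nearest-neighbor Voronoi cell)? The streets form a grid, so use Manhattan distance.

Station 4

d(q, Station 1) = |9−1| + |2−9| = 8 + 7 = 15
d(q, Station 2) = |9−10| + |2−10| = 1 + 8 = 9
d(q, Station 3) = |9−2| + |2−8| = 7 + 6 = 13
d(q, Station 4) = |9−7| + |2−8| = 2 + 6 = 8
Minimum is at Station 4.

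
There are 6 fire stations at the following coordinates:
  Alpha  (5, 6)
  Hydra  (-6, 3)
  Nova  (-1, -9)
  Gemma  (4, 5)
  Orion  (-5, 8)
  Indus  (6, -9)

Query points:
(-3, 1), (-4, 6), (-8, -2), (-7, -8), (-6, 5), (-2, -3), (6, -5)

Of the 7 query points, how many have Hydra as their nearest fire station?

3

(-3, 1) — d² to each: Alpha:89, Hydra:13, Nova:104, Gemma:65, Orion:53, Indus:181 → nearest is Hydra
(-4, 6) — d² to each: Alpha:81, Hydra:13, Nova:234, Gemma:65, Orion:5, Indus:325 → nearest is Orion
(-8, -2) — d² to each: Alpha:233, Hydra:29, Nova:98, Gemma:193, Orion:109, Indus:245 → nearest is Hydra
(-7, -8) — d² to each: Alpha:340, Hydra:122, Nova:37, Gemma:290, Orion:260, Indus:170 → nearest is Nova
(-6, 5) — d² to each: Alpha:122, Hydra:4, Nova:221, Gemma:100, Orion:10, Indus:340 → nearest is Hydra
(-2, -3) — d² to each: Alpha:130, Hydra:52, Nova:37, Gemma:100, Orion:130, Indus:100 → nearest is Nova
(6, -5) — d² to each: Alpha:122, Hydra:208, Nova:65, Gemma:104, Orion:290, Indus:16 → nearest is Indus
3 of the 7 points have Hydra as nearest.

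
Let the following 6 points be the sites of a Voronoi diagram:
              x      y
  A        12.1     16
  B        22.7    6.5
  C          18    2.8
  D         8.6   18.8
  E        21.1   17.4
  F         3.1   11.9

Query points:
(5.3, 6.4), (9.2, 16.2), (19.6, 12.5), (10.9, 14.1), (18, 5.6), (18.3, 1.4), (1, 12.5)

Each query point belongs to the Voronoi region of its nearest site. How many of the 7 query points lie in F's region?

(5.3, 6.4) — d² to each: A:138.4, B:302.77, C:174.25, D:164.65, E:370.64, F:35.09 → nearest is F
(9.2, 16.2) — d² to each: A:8.45, B:276.34, C:257, D:7.12, E:143.05, F:55.7 → nearest is D
(19.6, 12.5) — d² to each: A:68.5, B:45.61, C:96.65, D:160.69, E:26.26, F:272.61 → nearest is E
(10.9, 14.1) — d² to each: A:5.05, B:197, C:178.1, D:27.38, E:114.93, F:65.68 → nearest is A
(18, 5.6) — d² to each: A:142.97, B:22.9, C:7.84, D:262.6, E:148.85, F:261.7 → nearest is C
(18.3, 1.4) — d² to each: A:251.6, B:45.37, C:2.05, D:396.85, E:263.84, F:341.29 → nearest is C
(1, 12.5) — d² to each: A:135.46, B:506.89, C:383.09, D:97.45, E:428.02, F:4.77 → nearest is F
2 of the 7 points have F as nearest.

2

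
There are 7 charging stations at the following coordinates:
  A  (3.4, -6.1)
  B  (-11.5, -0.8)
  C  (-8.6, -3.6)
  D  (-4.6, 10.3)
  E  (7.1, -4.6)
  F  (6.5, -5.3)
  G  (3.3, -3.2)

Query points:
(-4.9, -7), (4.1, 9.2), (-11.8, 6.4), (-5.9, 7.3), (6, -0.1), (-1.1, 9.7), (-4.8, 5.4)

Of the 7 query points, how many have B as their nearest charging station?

1

(-4.9, -7) — d² to each: A:69.7, B:82, C:25.25, D:299.38, E:149.76, F:132.85, G:81.68 → nearest is C
(4.1, 9.2) — d² to each: A:234.58, B:343.36, C:325.13, D:76.9, E:199.44, F:216.01, G:154.4 → nearest is D
(-11.8, 6.4) — d² to each: A:387.29, B:51.93, C:110.24, D:67.05, E:478.21, F:471.78, G:320.17 → nearest is B
(-5.9, 7.3) — d² to each: A:266.05, B:96.97, C:126.1, D:10.69, E:310.61, F:312.52, G:194.89 → nearest is D
(6, -0.1) — d² to each: A:42.76, B:306.74, C:225.41, D:220.52, E:21.46, F:27.29, G:16.9 → nearest is G
(-1.1, 9.7) — d² to each: A:269.89, B:218.41, C:233.14, D:12.61, E:271.73, F:282.76, G:185.77 → nearest is D
(-4.8, 5.4) — d² to each: A:199.49, B:83.33, C:95.44, D:24.05, E:241.61, F:242.18, G:139.57 → nearest is D
1 of the 7 points has B as nearest.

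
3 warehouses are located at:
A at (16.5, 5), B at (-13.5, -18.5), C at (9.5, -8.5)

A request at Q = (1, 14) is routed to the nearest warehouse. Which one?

A

Since √ is increasing, it suffices to compare squared distances:
|QA|² = (1−16.5)² + (14−5)² = 240.25 + 81 = 321.25
|QB|² = (1−(-13.5))² + (14−(-18.5))² = 210.25 + 1056.25 = 1266.5
|QC|² = (1−9.5)² + (14−(-8.5))² = 72.25 + 506.25 = 578.5
Minimum is at A.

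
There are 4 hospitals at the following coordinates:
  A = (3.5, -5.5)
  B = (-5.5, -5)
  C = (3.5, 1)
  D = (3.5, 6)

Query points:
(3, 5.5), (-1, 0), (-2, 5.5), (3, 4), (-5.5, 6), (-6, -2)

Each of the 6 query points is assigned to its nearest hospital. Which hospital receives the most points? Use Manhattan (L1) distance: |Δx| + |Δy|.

(3, 5.5) — d to each: A:11.5, B:19, C:5, D:1 → nearest is D
(-1, 0) — d to each: A:10, B:9.5, C:5.5, D:10.5 → nearest is C
(-2, 5.5) — d to each: A:16.5, B:14, C:10, D:6 → nearest is D
(3, 4) — d to each: A:10, B:17.5, C:3.5, D:2.5 → nearest is D
(-5.5, 6) — d to each: A:20.5, B:11, C:14, D:9 → nearest is D
(-6, -2) — d to each: A:13, B:3.5, C:12.5, D:17.5 → nearest is B
Tally — B:1, C:1, D:4. D captures the most (4).

D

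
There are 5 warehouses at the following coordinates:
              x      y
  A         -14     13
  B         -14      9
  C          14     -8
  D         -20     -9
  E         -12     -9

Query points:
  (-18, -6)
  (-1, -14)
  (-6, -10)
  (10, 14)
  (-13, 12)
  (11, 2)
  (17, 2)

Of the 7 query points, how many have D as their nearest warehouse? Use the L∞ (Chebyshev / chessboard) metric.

(-18, -6) — d to each: A:19, B:15, C:32, D:3, E:6 → nearest is D
(-1, -14) — d to each: A:27, B:23, C:15, D:19, E:11 → nearest is E
(-6, -10) — d to each: A:23, B:19, C:20, D:14, E:6 → nearest is E
(10, 14) — d to each: A:24, B:24, C:22, D:30, E:23 → nearest is C
(-13, 12) — d to each: A:1, B:3, C:27, D:21, E:21 → nearest is A
(11, 2) — d to each: A:25, B:25, C:10, D:31, E:23 → nearest is C
(17, 2) — d to each: A:31, B:31, C:10, D:37, E:29 → nearest is C
1 of the 7 points has D as nearest.

1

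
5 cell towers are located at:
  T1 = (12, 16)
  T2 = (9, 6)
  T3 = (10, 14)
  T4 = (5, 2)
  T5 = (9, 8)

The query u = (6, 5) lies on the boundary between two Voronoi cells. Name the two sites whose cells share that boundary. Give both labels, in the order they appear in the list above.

T2 and T4

Squared distances from u to each site:
|uT1|² = (6−12)² + (5−16)² = 36 + 121 = 157
|uT2|² = (6−9)² + (5−6)² = 9 + 1 = 10
|uT3|² = (6−10)² + (5−14)² = 16 + 81 = 97
|uT4|² = (6−5)² + (5−2)² = 1 + 9 = 10
|uT5|² = (6−9)² + (5−8)² = 9 + 9 = 18
u is equidistant from T2 and T4 (both at squared distance 10), and every other site is strictly farther — so u lies on the T2–T4 Voronoi edge.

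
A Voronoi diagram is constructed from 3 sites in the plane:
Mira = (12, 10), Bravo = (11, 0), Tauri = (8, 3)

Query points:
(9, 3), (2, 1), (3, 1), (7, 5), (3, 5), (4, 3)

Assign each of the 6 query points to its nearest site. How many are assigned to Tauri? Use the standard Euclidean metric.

6

(9, 3) — d² to each: Mira:58, Bravo:13, Tauri:1 → nearest is Tauri
(2, 1) — d² to each: Mira:181, Bravo:82, Tauri:40 → nearest is Tauri
(3, 1) — d² to each: Mira:162, Bravo:65, Tauri:29 → nearest is Tauri
(7, 5) — d² to each: Mira:50, Bravo:41, Tauri:5 → nearest is Tauri
(3, 5) — d² to each: Mira:106, Bravo:89, Tauri:29 → nearest is Tauri
(4, 3) — d² to each: Mira:113, Bravo:58, Tauri:16 → nearest is Tauri
6 of the 6 points have Tauri as nearest.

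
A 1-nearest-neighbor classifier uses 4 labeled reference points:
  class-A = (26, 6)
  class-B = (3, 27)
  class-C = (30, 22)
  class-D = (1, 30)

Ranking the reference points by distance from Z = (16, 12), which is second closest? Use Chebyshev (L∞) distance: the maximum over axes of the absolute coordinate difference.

d(Z, class-A) = max(10, 6) = 10
d(Z, class-B) = max(13, 15) = 15
d(Z, class-C) = max(14, 10) = 14
d(Z, class-D) = max(15, 18) = 18
Sorted ascending: class-A, class-C, class-B, … — the second-nearest is class-C.

class-C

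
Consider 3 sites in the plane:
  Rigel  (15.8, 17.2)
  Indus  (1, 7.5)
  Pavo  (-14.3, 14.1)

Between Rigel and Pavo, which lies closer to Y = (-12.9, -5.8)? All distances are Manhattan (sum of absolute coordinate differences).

Pavo

d(Y, Rigel) = |-12.9−15.8| + |-5.8−17.2| = 28.7 + 23 = 51.7
d(Y, Pavo) = |-12.9−(-14.3)| + |-5.8−14.1| = 1.4 + 19.9 = 21.3
51.7 > 21.3, so Pavo is closer.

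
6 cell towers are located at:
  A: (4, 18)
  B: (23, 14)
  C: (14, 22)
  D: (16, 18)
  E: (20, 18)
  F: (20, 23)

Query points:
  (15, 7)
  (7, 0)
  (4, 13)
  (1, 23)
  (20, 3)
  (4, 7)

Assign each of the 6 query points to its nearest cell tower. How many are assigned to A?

(15, 7) — d² to each: A:242, B:113, C:226, D:122, E:146, F:281 → nearest is B
(7, 0) — d² to each: A:333, B:452, C:533, D:405, E:493, F:698 → nearest is A
(4, 13) — d² to each: A:25, B:362, C:181, D:169, E:281, F:356 → nearest is A
(1, 23) — d² to each: A:34, B:565, C:170, D:250, E:386, F:361 → nearest is A
(20, 3) — d² to each: A:481, B:130, C:397, D:241, E:225, F:400 → nearest is B
(4, 7) — d² to each: A:121, B:410, C:325, D:265, E:377, F:512 → nearest is A
4 of the 6 points have A as nearest.

4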